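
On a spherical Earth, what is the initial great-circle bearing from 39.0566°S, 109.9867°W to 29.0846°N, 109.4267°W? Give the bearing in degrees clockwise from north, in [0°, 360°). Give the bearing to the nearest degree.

Δλ = -109.4267 − -109.9867 = 0.5600°.
θ = atan2( sin Δλ · cos φ₂ , cos φ₁ · sin φ₂ − sin φ₁ · cos φ₂ · cos Δλ )
  = atan2(0.00854, 0.92808) = 0.527° → normalised to [0°, 360°): 0.527°.

1°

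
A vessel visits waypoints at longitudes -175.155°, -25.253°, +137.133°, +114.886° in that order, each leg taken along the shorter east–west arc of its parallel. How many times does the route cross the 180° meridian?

0

Leg 1: -175.155° → -25.253°, shortest Δλ = 149.902° (east) — does not cross 180°.
Leg 2: -25.253° → +137.133°, shortest Δλ = 162.386° (east) — does not cross 180°.
Leg 3: +137.133° → +114.886°, shortest Δλ = -22.247° (west) — does not cross 180°.
Total crossings: 0.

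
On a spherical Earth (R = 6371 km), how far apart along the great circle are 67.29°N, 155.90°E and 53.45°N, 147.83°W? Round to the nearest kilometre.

3301 km

Δλ = -147.83 − 155.90 = -303.73°; wrapped into (−180°, 180°]: 56.27°.
Δφ = 53.45 − 67.29 = -13.84°.
a = sin²(Δφ/2) + cos φ₁ · cos φ₂ · sin²(Δλ/2) = 0.065640.
c = 2·atan2(√a, √(1−a)) = 0.51818 rad → d = 6371·c ≈ 3301.34 km.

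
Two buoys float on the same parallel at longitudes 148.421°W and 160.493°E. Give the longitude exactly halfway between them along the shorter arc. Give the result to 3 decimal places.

Signed shortest Δλ from -148.421° to +160.493° is -51.086°.
Midpoint longitude = -148.421° + (-51.086°)/2 = -148.421° − 25.543° = -173.964°.
(The naïve average (-148.421 + +160.493)/2 = 6.036° is on the wrong side of the globe.)

173.964°W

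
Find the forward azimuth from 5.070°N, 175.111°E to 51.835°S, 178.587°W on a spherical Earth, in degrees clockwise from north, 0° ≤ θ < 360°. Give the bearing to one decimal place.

175.4°

Δλ = -178.587 − 175.111 = -353.698°; wrapped into (−180°, 180°]: 6.302°.
θ = atan2( sin Δλ · cos φ₂ , cos φ₁ · sin φ₂ − sin φ₁ · cos φ₂ · cos Δλ )
  = atan2(0.06783, -0.83744) = 175.369° → normalised to [0°, 360°): 175.369°.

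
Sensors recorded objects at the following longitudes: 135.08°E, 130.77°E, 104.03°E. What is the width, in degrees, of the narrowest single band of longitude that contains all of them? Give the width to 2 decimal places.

31.05°

Sort the longitudes: +104.03°, +130.77°, +135.08°.
Eastward gaps between consecutive values (wrapping around): 26.74°, 4.31°, 328.95°.
Largest gap = 328.95° ⇒ minimal covering band is its complement: 360° − 328.95° = 31.05°.
Band runs from +104.03° eastward to +135.08°.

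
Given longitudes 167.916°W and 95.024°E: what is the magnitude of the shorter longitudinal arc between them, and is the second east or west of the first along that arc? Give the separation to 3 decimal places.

97.060° west

Raw difference: 95.024 − -167.916 = 262.94°.
Normalise into (−180°, 180°]: 262.94° − 360° = -97.06°.
Negative ⇒ the second point lies to the west; separation 97.060°.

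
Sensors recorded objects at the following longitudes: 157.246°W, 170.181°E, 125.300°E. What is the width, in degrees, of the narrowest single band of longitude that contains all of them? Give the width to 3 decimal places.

77.454°

Sort the longitudes: -157.246°, +125.300°, +170.181°.
Eastward gaps between consecutive values (wrapping around): 282.546°, 44.881°, 32.573°.
Largest gap = 282.546° ⇒ minimal covering band is its complement: 360° − 282.546° = 77.454°.
Band runs from +125.300° eastward to -157.246°, crossing the antimeridian.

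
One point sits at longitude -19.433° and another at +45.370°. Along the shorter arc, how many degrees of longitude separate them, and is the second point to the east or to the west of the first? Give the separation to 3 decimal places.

Raw difference: 45.370 − -19.433 = 64.803°.
Normalise into (−180°, 180°]: 64.803° stays 64.803°.
Positive ⇒ the second point lies to the east; separation 64.803°.

64.803° east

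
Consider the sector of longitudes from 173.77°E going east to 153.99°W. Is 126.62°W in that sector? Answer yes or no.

No

Band width going east from +173.77° to -153.99°: ((-153.99 − 173.77) mod 360) = 32.24°.
Offset of -126.62° east of the west edge: ((-126.62 − 173.77) mod 360) = 59.61°.
59.61° > 32.24° ⇒ outside.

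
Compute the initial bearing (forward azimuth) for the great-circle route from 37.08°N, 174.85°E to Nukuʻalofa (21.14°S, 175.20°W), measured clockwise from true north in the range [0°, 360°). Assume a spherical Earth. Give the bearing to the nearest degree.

Δλ = -175.20 − 174.85 = -350.05°; wrapped into (−180°, 180°]: 9.95°.
θ = atan2( sin Δλ · cos φ₂ , cos φ₁ · sin φ₂ − sin φ₁ · cos φ₂ · cos Δλ )
  = atan2(0.16116, -0.84162) = 169.160° → normalised to [0°, 360°): 169.160°.

169°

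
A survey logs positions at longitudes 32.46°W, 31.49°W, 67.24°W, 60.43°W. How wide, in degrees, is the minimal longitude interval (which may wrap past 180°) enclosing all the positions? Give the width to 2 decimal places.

35.75°

Sort the longitudes: -67.24°, -60.43°, -32.46°, -31.49°.
Eastward gaps between consecutive values (wrapping around): 6.81°, 27.97°, 0.97°, 324.25°.
Largest gap = 324.25° ⇒ minimal covering band is its complement: 360° − 324.25° = 35.75°.
Band runs from -67.24° eastward to -31.49°.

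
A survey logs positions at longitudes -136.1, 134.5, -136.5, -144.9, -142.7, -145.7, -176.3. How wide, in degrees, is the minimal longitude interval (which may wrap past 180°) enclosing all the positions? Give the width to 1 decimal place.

Sort the longitudes: -176.3°, -145.7°, -144.9°, -142.7°, -136.5°, -136.1°, +134.5°.
Eastward gaps between consecutive values (wrapping around): 30.6°, 0.8°, 2.2°, 6.2°, 0.4°, 270.6°, 49.2°.
Largest gap = 270.6° ⇒ minimal covering band is its complement: 360° − 270.6° = 89.4°.
Band runs from +134.5° eastward to -136.1°, crossing the antimeridian.

89.4°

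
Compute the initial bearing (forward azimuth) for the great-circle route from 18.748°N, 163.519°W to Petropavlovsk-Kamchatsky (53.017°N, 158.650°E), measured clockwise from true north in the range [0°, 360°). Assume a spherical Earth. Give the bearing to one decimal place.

Δλ = 158.650 − -163.519 = 322.169°; wrapped into (−180°, 180°]: -37.831°.
θ = atan2( sin Δλ · cos φ₂ , cos φ₁ · sin φ₂ − sin φ₁ · cos φ₂ · cos Δλ )
  = atan2(-0.36897, 0.60372) = -31.432° → normalised to [0°, 360°): 328.568°.

328.6°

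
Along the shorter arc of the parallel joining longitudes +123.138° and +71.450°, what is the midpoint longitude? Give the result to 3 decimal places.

+97.294°

Signed shortest Δλ from +123.138° to +71.450° is -51.688°.
Midpoint longitude = +123.138° + (-51.688°)/2 = +123.138° − 25.844° = +97.294°.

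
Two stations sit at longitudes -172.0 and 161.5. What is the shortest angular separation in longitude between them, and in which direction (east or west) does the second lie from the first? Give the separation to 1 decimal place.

26.5° west

Raw difference: 161.5 − -172.0 = 333.5°.
Normalise into (−180°, 180°]: 333.5° − 360° = -26.5°.
Negative ⇒ the second point lies to the west; separation 26.5°.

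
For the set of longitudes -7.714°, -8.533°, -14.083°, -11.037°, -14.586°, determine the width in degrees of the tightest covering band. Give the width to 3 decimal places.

Sort the longitudes: -14.586°, -14.083°, -11.037°, -8.533°, -7.714°.
Eastward gaps between consecutive values (wrapping around): 0.503°, 3.046°, 2.504°, 0.819°, 353.128°.
Largest gap = 353.128° ⇒ minimal covering band is its complement: 360° − 353.128° = 6.872°.
Band runs from -14.586° eastward to -7.714°.

6.872°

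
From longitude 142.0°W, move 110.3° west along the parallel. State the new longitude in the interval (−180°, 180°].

Start at -142.0°; shift −110.3° → -252.3°.
-252.3° lies outside (−180°, 180°]; add 360° → +107.7°.

107.7°E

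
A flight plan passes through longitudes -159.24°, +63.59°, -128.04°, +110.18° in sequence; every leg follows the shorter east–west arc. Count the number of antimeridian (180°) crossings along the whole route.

Leg 1: -159.24° → +63.59°, shortest Δλ = -137.17° (west) — crosses 180°.
Leg 2: +63.59° → -128.04°, shortest Δλ = 168.37° (east) — crosses 180°.
Leg 3: -128.04° → +110.18°, shortest Δλ = -121.78° (west) — crosses 180°.
Total crossings: 3.

3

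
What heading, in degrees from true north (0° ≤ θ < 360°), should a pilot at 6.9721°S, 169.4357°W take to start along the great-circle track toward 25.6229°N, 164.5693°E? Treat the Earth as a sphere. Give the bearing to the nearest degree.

Δλ = 164.5693 − -169.4357 = 334.0050°; wrapped into (−180°, 180°]: -25.9950°.
θ = atan2( sin Δλ · cos φ₂ , cos φ₁ · sin φ₂ − sin φ₁ · cos φ₂ · cos Δλ )
  = atan2(-0.39519, 0.52762) = -36.833° → normalised to [0°, 360°): 323.167°.

323°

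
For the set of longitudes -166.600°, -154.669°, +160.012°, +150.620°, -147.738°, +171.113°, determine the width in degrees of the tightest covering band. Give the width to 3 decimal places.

Sort the longitudes: -166.600°, -154.669°, -147.738°, +150.620°, +160.012°, +171.113°.
Eastward gaps between consecutive values (wrapping around): 11.931°, 6.931°, 298.358°, 9.392°, 11.101°, 22.287°.
Largest gap = 298.358° ⇒ minimal covering band is its complement: 360° − 298.358° = 61.642°.
Band runs from +150.620° eastward to -147.738°, crossing the antimeridian.

61.642°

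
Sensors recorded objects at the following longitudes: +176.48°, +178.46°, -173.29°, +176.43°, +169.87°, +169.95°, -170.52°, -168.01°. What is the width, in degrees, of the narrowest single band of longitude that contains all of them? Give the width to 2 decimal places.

22.12°

Sort the longitudes: -173.29°, -170.52°, -168.01°, +169.87°, +169.95°, +176.43°, +176.48°, +178.46°.
Eastward gaps between consecutive values (wrapping around): 2.77°, 2.51°, 337.88°, 0.08°, 6.48°, 0.05°, 1.98°, 8.25°.
Largest gap = 337.88° ⇒ minimal covering band is its complement: 360° − 337.88° = 22.12°.
Band runs from +169.87° eastward to -168.01°, crossing the antimeridian.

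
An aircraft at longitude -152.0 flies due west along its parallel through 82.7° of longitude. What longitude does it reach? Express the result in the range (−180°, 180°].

+125.3°

Start at -152.0°; shift −82.7° → -234.7°.
-234.7° lies outside (−180°, 180°]; add 360° → +125.3°.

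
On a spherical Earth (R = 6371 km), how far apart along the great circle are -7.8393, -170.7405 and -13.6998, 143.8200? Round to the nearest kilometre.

Δλ = 143.8200 − -170.7405 = 314.5605°; wrapped into (−180°, 180°]: -45.4395°.
Δφ = -13.6998 − -7.8393 = -5.8605°.
a = sin²(Δφ/2) + cos φ₁ · cos φ₂ · sin²(Δλ/2) = 0.146184.
c = 2·atan2(√a, √(1−a)) = 0.78466 rad → d = 6371·c ≈ 4999.04 km.

4999 km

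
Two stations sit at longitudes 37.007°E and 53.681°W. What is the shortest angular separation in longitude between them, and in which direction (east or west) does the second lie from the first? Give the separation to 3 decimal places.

90.688° west

Raw difference: -53.681 − 37.007 = -90.688°.
Normalise into (−180°, 180°]: -90.688° stays -90.688°.
Negative ⇒ the second point lies to the west; separation 90.688°.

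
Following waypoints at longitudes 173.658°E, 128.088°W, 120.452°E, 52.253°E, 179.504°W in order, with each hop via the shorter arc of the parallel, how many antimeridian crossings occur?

Leg 1: +173.658° → -128.088°, shortest Δλ = 58.254° (east) — crosses 180°.
Leg 2: -128.088° → +120.452°, shortest Δλ = -111.46° (west) — crosses 180°.
Leg 3: +120.452° → +52.253°, shortest Δλ = -68.199° (west) — does not cross 180°.
Leg 4: +52.253° → -179.504°, shortest Δλ = 128.243° (east) — crosses 180°.
Total crossings: 3.

3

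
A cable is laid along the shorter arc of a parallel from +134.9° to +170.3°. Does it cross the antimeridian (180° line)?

No

Signed shortest Δλ = ((170.3 − 134.9 + 180) mod 360) − 180 = 35.4°.
Going east by 35.4° from +134.9° reaches +170.3° without touching 180°.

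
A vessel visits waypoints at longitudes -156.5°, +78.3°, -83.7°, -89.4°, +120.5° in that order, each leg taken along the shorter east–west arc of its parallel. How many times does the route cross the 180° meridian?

2

Leg 1: -156.5° → +78.3°, shortest Δλ = -125.2° (west) — crosses 180°.
Leg 2: +78.3° → -83.7°, shortest Δλ = -162.0° (west) — does not cross 180°.
Leg 3: -83.7° → -89.4°, shortest Δλ = -5.7° (west) — does not cross 180°.
Leg 4: -89.4° → +120.5°, shortest Δλ = -150.1° (west) — crosses 180°.
Total crossings: 2.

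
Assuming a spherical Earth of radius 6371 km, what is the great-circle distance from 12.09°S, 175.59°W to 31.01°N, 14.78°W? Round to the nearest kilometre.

Δλ = -14.78 − -175.59 = 160.81°.
Δφ = 31.01 − -12.09 = 43.10°.
a = sin²(Δφ/2) + cos φ₁ · cos φ₂ · sin²(Δλ/2) = 0.949702.
c = 2·atan2(√a, √(1−a)) = 2.68920 rad → d = 6371·c ≈ 17132.90 km.

17133 km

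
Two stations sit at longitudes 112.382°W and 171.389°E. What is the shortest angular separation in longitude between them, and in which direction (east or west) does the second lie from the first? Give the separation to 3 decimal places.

76.229° west

Raw difference: 171.389 − -112.382 = 283.771°.
Normalise into (−180°, 180°]: 283.771° − 360° = -76.229°.
Negative ⇒ the second point lies to the west; separation 76.229°.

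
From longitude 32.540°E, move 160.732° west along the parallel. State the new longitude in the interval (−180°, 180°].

128.192°W

Start at +32.540°; shift −160.732° → -128.192°.
-128.192° already lies in (−180°, 180°].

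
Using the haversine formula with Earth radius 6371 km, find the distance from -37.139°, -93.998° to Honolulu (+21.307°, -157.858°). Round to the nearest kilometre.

Δλ = -157.858 − -93.998 = -63.860°.
Δφ = 21.307 − -37.139 = 58.446°.
a = sin²(Δφ/2) + cos φ₁ · cos φ₂ · sin²(Δλ/2) = 0.446090.
c = 2·atan2(√a, √(1−a)) = 1.46277 rad → d = 6371·c ≈ 9319.29 km.

9319 km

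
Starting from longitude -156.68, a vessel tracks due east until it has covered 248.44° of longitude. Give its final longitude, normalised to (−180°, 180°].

+91.76°

Start at -156.68°; shift +248.44° → +91.76°.
+91.76° already lies in (−180°, 180°].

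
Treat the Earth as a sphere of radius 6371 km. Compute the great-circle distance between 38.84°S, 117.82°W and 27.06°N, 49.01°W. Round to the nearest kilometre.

Δλ = -49.01 − -117.82 = 68.81°.
Δφ = 27.06 − -38.84 = 65.90°.
a = sin²(Δφ/2) + cos φ₁ · cos φ₂ · sin²(Δλ/2) = 0.517291.
c = 2·atan2(√a, √(1−a)) = 1.60538 rad → d = 6371·c ≈ 10227.91 km.

10228 km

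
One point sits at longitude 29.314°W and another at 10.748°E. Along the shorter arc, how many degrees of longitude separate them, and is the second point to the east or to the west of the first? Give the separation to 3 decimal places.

Raw difference: 10.748 − -29.314 = 40.062°.
Normalise into (−180°, 180°]: 40.062° stays 40.062°.
Positive ⇒ the second point lies to the east; separation 40.062°.

40.062° east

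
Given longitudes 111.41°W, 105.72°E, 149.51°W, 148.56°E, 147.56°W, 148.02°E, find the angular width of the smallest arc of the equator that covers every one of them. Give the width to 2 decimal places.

Sort the longitudes: -149.51°, -147.56°, -111.41°, +105.72°, +148.02°, +148.56°.
Eastward gaps between consecutive values (wrapping around): 1.95°, 36.15°, 217.13°, 42.30°, 0.54°, 61.93°.
Largest gap = 217.13° ⇒ minimal covering band is its complement: 360° − 217.13° = 142.87°.
Band runs from +105.72° eastward to -111.41°, crossing the antimeridian.

142.87°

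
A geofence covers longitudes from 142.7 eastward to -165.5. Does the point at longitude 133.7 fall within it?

No

Band width going east from +142.7° to -165.5°: ((-165.5 − 142.7) mod 360) = 51.8°.
Offset of +133.7° east of the west edge: ((133.7 − 142.7) mod 360) = 351.0°.
351.0° > 51.8° ⇒ outside.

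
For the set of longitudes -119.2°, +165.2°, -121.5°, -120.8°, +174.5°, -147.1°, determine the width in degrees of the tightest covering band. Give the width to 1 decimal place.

Sort the longitudes: -147.1°, -121.5°, -120.8°, -119.2°, +165.2°, +174.5°.
Eastward gaps between consecutive values (wrapping around): 25.6°, 0.7°, 1.6°, 284.4°, 9.3°, 38.4°.
Largest gap = 284.4° ⇒ minimal covering band is its complement: 360° − 284.4° = 75.6°.
Band runs from +165.2° eastward to -119.2°, crossing the antimeridian.

75.6°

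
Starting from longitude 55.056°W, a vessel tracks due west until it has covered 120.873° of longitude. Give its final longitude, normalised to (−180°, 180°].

175.929°W

Start at -55.056°; shift −120.873° → -175.929°.
-175.929° already lies in (−180°, 180°].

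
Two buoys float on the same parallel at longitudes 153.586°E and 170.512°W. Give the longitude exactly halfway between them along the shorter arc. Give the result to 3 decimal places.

171.537°E

Signed shortest Δλ from +153.586° to -170.512° is +35.902°.
Midpoint longitude = +153.586° + (+35.902°)/2 = +153.586° + 17.951° = +171.537°.
(The naïve average (+153.586 + -170.512)/2 = -8.463° is on the wrong side of the globe.)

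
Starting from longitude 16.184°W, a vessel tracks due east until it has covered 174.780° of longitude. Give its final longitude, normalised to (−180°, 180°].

Start at -16.184°; shift +174.780° → +158.596°.
+158.596° already lies in (−180°, 180°].

158.596°E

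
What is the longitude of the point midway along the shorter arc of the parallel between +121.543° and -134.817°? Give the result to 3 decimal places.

+173.363°

Signed shortest Δλ from +121.543° to -134.817° is +103.640°.
Midpoint longitude = +121.543° + (+103.640°)/2 = +121.543° + 51.820° = +173.363°.
(The naïve average (+121.543 + -134.817)/2 = -6.637° is on the wrong side of the globe.)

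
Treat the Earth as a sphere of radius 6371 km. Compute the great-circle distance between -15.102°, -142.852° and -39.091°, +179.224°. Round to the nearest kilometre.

4552 km

Δλ = 179.224 − -142.852 = 322.076°; wrapped into (−180°, 180°]: -37.924°.
Δφ = -39.091 − -15.102 = -23.989°.
a = sin²(Δφ/2) + cos φ₁ · cos φ₂ · sin²(Δλ/2) = 0.122309.
c = 2·atan2(√a, √(1−a)) = 0.71456 rad → d = 6371·c ≈ 4552.45 km.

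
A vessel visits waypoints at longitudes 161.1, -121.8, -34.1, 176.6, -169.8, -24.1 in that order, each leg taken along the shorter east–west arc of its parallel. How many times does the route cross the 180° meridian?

3

Leg 1: +161.1° → -121.8°, shortest Δλ = 77.1° (east) — crosses 180°.
Leg 2: -121.8° → -34.1°, shortest Δλ = 87.7° (east) — does not cross 180°.
Leg 3: -34.1° → +176.6°, shortest Δλ = -149.3° (west) — crosses 180°.
Leg 4: +176.6° → -169.8°, shortest Δλ = 13.6° (east) — crosses 180°.
Leg 5: -169.8° → -24.1°, shortest Δλ = 145.7° (east) — does not cross 180°.
Total crossings: 3.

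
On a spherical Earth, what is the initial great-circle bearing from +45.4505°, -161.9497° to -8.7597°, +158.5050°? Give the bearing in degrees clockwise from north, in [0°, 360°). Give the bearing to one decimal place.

Δλ = 158.5050 − -161.9497 = 320.4547°; wrapped into (−180°, 180°]: -39.5453°.
θ = atan2( sin Δλ · cos φ₂ , cos φ₁ · sin φ₂ − sin φ₁ · cos φ₂ · cos Δλ )
  = atan2(-0.62926, -0.64996) = -135.927° → normalised to [0°, 360°): 224.073°.

224.1°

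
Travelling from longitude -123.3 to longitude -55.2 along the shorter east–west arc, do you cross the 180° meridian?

Signed shortest Δλ = ((-55.2 − -123.3 + 180) mod 360) − 180 = 68.1°.
Going east by 68.1° from -123.3° reaches -55.2° without touching 180°.

No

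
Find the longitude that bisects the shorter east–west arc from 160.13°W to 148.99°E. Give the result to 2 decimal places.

174.43°E

Signed shortest Δλ from -160.13° to +148.99° is -50.88°.
Midpoint longitude = -160.13° + (-50.88°)/2 = -160.13° − 25.44° = -185.57°.
Normalise into (−180°, 180°]: +174.43°.
(The naïve average (-160.13 + +148.99)/2 = -5.57° is on the wrong side of the globe.)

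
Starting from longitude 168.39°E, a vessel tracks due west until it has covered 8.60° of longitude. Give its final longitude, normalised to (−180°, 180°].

159.79°E

Start at +168.39°; shift −8.60° → +159.79°.
+159.79° already lies in (−180°, 180°].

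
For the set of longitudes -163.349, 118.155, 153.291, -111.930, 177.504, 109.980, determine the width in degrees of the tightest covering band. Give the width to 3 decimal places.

138.090°

Sort the longitudes: -163.349°, -111.930°, +109.980°, +118.155°, +153.291°, +177.504°.
Eastward gaps between consecutive values (wrapping around): 51.419°, 221.910°, 8.175°, 35.136°, 24.213°, 19.147°.
Largest gap = 221.910° ⇒ minimal covering band is its complement: 360° − 221.910° = 138.090°.
Band runs from +109.980° eastward to -111.930°, crossing the antimeridian.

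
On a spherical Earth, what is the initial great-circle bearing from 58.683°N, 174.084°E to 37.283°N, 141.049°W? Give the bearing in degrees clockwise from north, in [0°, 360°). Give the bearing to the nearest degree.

107°

Δλ = -141.049 − 174.084 = -315.133°; wrapped into (−180°, 180°]: 44.867°.
θ = atan2( sin Δλ · cos φ₂ , cos φ₁ · sin φ₂ − sin φ₁ · cos φ₂ · cos Δλ )
  = atan2(0.56130, -0.16690) = 106.560° → normalised to [0°, 360°): 106.560°.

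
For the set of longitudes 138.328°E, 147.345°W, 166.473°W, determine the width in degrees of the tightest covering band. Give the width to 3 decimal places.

Sort the longitudes: -166.473°, -147.345°, +138.328°.
Eastward gaps between consecutive values (wrapping around): 19.128°, 285.673°, 55.199°.
Largest gap = 285.673° ⇒ minimal covering band is its complement: 360° − 285.673° = 74.327°.
Band runs from +138.328° eastward to -147.345°, crossing the antimeridian.

74.327°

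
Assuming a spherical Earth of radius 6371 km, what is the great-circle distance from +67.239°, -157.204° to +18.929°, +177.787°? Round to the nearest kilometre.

Δλ = 177.787 − -157.204 = 334.991°; wrapped into (−180°, 180°]: -25.009°.
Δφ = 18.929 − 67.239 = -48.310°.
a = sin²(Δφ/2) + cos φ₁ · cos φ₂ · sin²(Δλ/2) = 0.184606.
c = 2·atan2(√a, √(1−a)) = 0.88823 rad → d = 6371·c ≈ 5658.90 km.

5659 km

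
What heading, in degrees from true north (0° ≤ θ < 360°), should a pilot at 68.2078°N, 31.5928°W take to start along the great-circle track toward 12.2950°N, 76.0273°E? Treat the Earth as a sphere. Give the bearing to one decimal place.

Δλ = 76.0273 − -31.5928 = 107.6201°.
θ = atan2( sin Δλ · cos φ₂ , cos φ₁ · sin φ₂ − sin φ₁ · cos φ₂ · cos Δλ )
  = atan2(0.93122, 0.35368) = 69.203° → normalised to [0°, 360°): 69.203°.

69.2°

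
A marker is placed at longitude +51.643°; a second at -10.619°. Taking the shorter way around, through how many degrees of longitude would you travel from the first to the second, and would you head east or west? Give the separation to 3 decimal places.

Raw difference: -10.619 − 51.643 = -62.262°.
Normalise into (−180°, 180°]: -62.262° stays -62.262°.
Negative ⇒ the second point lies to the west; separation 62.262°.

62.262° west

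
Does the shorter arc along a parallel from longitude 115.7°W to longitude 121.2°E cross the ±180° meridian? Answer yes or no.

Yes

Naïve |121.2 − -115.7| = 236.9° > 180°, so the shorter arc goes the other way round — across 180°.
Signed shortest Δλ = ((121.2 − -115.7 + 180) mod 360) − 180 = -123.1°.
Going west by 123.1° from -115.7° passes through 180° before reaching +121.2°.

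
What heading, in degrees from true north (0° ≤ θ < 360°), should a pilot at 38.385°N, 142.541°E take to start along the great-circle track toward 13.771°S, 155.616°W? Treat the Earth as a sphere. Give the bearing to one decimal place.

118.8°

Δλ = -155.616 − 142.541 = -298.157°; wrapped into (−180°, 180°]: 61.843°.
θ = atan2( sin Δλ · cos φ₂ , cos φ₁ · sin φ₂ − sin φ₁ · cos φ₂ · cos Δλ )
  = atan2(0.85631, -0.47118) = 118.822° → normalised to [0°, 360°): 118.822°.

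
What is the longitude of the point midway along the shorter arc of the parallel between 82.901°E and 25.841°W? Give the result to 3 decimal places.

28.530°E

Signed shortest Δλ from +82.901° to -25.841° is -108.742°.
Midpoint longitude = +82.901° + (-108.742°)/2 = +82.901° − 54.371° = +28.530°.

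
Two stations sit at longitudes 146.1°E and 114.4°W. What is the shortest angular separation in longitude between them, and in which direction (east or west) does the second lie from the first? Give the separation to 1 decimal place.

99.5° east

Raw difference: -114.4 − 146.1 = -260.5°.
Normalise into (−180°, 180°]: -260.5° + 360° = 99.5°.
Positive ⇒ the second point lies to the east; separation 99.5°.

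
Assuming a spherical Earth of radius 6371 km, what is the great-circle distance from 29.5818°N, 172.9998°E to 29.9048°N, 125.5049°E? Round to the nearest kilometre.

Δλ = 125.5049 − 172.9998 = -47.4949°.
Δφ = 29.9048 − 29.5818 = 0.3230°.
a = sin²(Δφ/2) + cos φ₁ · cos φ₂ · sin²(Δλ/2) = 0.122263.
c = 2·atan2(√a, √(1−a)) = 0.71442 rad → d = 6371·c ≈ 4551.57 km.

4552 km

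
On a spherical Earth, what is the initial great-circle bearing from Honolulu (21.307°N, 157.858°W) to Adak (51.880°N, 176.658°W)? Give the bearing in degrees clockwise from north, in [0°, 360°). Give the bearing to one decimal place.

Δλ = -176.658 − -157.858 = -18.800°.
θ = atan2( sin Δλ · cos φ₂ , cos φ₁ · sin φ₂ − sin φ₁ · cos φ₂ · cos Δλ )
  = atan2(-0.19894, 0.52060) = -20.913° → normalised to [0°, 360°): 339.087°.

339.1°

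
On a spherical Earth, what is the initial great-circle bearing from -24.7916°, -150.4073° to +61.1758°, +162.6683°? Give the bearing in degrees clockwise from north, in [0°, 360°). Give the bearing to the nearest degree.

Δλ = 162.6683 − -150.4073 = 313.0756°; wrapped into (−180°, 180°]: -46.9244°.
θ = atan2( sin Δλ · cos φ₂ , cos φ₁ · sin φ₂ − sin φ₁ · cos φ₂ · cos Δλ )
  = atan2(-0.35217, 0.93343) = -20.671° → normalised to [0°, 360°): 339.329°.

339°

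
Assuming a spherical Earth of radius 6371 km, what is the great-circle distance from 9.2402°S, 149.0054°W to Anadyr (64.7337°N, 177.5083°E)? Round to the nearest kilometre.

Δλ = 177.5083 − -149.0054 = 326.5137°; wrapped into (−180°, 180°]: -33.4863°.
Δφ = 64.7337 − -9.2402 = 73.9739°.
a = sin²(Δφ/2) + cos φ₁ · cos φ₂ · sin²(Δλ/2) = 0.396926.
c = 2·atan2(√a, √(1−a)) = 1.36316 rad → d = 6371·c ≈ 8684.68 km.

8685 km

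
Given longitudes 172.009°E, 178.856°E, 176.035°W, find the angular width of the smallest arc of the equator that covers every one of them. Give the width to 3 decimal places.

Sort the longitudes: -176.035°, +172.009°, +178.856°.
Eastward gaps between consecutive values (wrapping around): 348.044°, 6.847°, 5.109°.
Largest gap = 348.044° ⇒ minimal covering band is its complement: 360° − 348.044° = 11.956°.
Band runs from +172.009° eastward to -176.035°, crossing the antimeridian.

11.956°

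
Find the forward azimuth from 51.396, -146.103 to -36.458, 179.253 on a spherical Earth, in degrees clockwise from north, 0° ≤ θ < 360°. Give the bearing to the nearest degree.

Δλ = 179.253 − -146.103 = 325.356°; wrapped into (−180°, 180°]: -34.644°.
θ = atan2( sin Δλ · cos φ₂ , cos φ₁ · sin φ₂ − sin φ₁ · cos φ₂ · cos Δλ )
  = atan2(-0.45722, -0.88786) = -152.753° → normalised to [0°, 360°): 207.247°.

207°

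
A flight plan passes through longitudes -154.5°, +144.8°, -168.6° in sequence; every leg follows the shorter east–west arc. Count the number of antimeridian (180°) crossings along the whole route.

Leg 1: -154.5° → +144.8°, shortest Δλ = -60.7° (west) — crosses 180°.
Leg 2: +144.8° → -168.6°, shortest Δλ = 46.6° (east) — crosses 180°.
Total crossings: 2.

2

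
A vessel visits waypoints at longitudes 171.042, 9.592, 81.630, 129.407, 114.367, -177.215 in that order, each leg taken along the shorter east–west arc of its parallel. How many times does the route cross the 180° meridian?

1

Leg 1: +171.042° → +9.592°, shortest Δλ = -161.45° (west) — does not cross 180°.
Leg 2: +9.592° → +81.630°, shortest Δλ = 72.038° (east) — does not cross 180°.
Leg 3: +81.630° → +129.407°, shortest Δλ = 47.777° (east) — does not cross 180°.
Leg 4: +129.407° → +114.367°, shortest Δλ = -15.04° (west) — does not cross 180°.
Leg 5: +114.367° → -177.215°, shortest Δλ = 68.418° (east) — crosses 180°.
Total crossings: 1.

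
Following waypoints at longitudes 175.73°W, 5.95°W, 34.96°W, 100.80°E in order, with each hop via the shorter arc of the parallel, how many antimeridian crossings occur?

0

Leg 1: -175.73° → -5.95°, shortest Δλ = 169.78° (east) — does not cross 180°.
Leg 2: -5.95° → -34.96°, shortest Δλ = -29.01° (west) — does not cross 180°.
Leg 3: -34.96° → +100.80°, shortest Δλ = 135.76° (east) — does not cross 180°.
Total crossings: 0.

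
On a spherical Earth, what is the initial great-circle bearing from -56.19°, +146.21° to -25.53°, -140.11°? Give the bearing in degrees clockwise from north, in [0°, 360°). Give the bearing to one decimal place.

91.9°

Δλ = -140.11 − 146.21 = -286.32°; wrapped into (−180°, 180°]: 73.68°.
θ = atan2( sin Δλ · cos φ₂ , cos φ₁ · sin φ₂ − sin φ₁ · cos φ₂ · cos Δλ )
  = atan2(0.86600, -0.02913) = 91.927° → normalised to [0°, 360°): 91.927°.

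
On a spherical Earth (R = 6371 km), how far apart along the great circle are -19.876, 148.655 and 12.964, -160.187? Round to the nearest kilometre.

6683 km

Δλ = -160.187 − 148.655 = -308.842°; wrapped into (−180°, 180°]: 51.158°.
Δφ = 12.964 − -19.876 = 32.840°.
a = sin²(Δφ/2) + cos φ₁ · cos φ₂ · sin²(Δλ/2) = 0.250746.
c = 2·atan2(√a, √(1−a)) = 1.04892 rad → d = 6371·c ≈ 6682.66 km.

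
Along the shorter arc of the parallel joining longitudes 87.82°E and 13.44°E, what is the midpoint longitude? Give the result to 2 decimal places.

50.63°E

Signed shortest Δλ from +87.82° to +13.44° is -74.38°.
Midpoint longitude = +87.82° + (-74.38°)/2 = +87.82° − 37.19° = +50.63°.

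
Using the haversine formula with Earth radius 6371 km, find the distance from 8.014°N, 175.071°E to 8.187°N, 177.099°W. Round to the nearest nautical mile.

466 nmi

Δλ = -177.099 − 175.071 = -352.170°; wrapped into (−180°, 180°]: 7.830°.
Δφ = 8.187 − 8.014 = 0.173°.
a = sin²(Δφ/2) + cos φ₁ · cos φ₂ · sin²(Δλ/2) = 0.004571.
c = 2·atan2(√a, √(1−a)) = 0.13533 rad → d = 6371·c ≈ 862.17 km ≈ 465.53 nmi.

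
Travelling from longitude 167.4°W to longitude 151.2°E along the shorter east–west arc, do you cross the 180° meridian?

Naïve |151.2 − -167.4| = 318.6° > 180°, so the shorter arc goes the other way round — across 180°.
Signed shortest Δλ = ((151.2 − -167.4 + 180) mod 360) − 180 = -41.4°.
Going west by 41.4° from -167.4° passes through 180° before reaching +151.2°.

Yes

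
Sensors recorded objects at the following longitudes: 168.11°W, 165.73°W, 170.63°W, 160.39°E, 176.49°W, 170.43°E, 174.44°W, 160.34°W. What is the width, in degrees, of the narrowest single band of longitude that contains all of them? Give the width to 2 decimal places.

Sort the longitudes: -176.49°, -174.44°, -170.63°, -168.11°, -165.73°, -160.34°, +160.39°, +170.43°.
Eastward gaps between consecutive values (wrapping around): 2.05°, 3.81°, 2.52°, 2.38°, 5.39°, 320.73°, 10.04°, 13.08°.
Largest gap = 320.73° ⇒ minimal covering band is its complement: 360° − 320.73° = 39.27°.
Band runs from +160.39° eastward to -160.34°, crossing the antimeridian.

39.27°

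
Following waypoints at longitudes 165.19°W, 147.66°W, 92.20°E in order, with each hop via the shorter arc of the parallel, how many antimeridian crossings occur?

Leg 1: -165.19° → -147.66°, shortest Δλ = 17.53° (east) — does not cross 180°.
Leg 2: -147.66° → +92.20°, shortest Δλ = -120.14° (west) — crosses 180°.
Total crossings: 1.

1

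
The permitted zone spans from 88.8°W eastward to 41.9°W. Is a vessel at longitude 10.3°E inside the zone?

No

Band width going east from -88.8° to -41.9°: ((-41.9 − -88.8) mod 360) = 46.9°.
Offset of +10.3° east of the west edge: ((10.3 − -88.8) mod 360) = 99.1°.
99.1° > 46.9° ⇒ outside.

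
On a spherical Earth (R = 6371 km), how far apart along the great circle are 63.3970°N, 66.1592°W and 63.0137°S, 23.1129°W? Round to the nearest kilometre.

14501 km

Δλ = -23.1129 − -66.1592 = 43.0463°.
Δφ = -63.0137 − 63.3970 = -126.4107°.
a = sin²(Δφ/2) + cos φ₁ · cos φ₂ · sin²(Δλ/2) = 0.824136.
c = 2·atan2(√a, √(1−a)) = 2.27611 rad → d = 6371·c ≈ 14501.09 km.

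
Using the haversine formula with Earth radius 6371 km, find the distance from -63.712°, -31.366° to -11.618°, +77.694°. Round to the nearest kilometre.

Δλ = 77.694 − -31.366 = 109.060°.
Δφ = -11.618 − -63.712 = 52.094°.
a = sin²(Δφ/2) + cos φ₁ · cos φ₂ · sin²(Δλ/2) = 0.480553.
c = 2·atan2(√a, √(1−a)) = 1.53189 rad → d = 6371·c ≈ 9759.69 km.

9760 km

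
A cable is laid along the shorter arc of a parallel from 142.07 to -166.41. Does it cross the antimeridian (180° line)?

Naïve |-166.41 − 142.07| = 308.48° > 180°, so the shorter arc goes the other way round — across 180°.
Signed shortest Δλ = ((-166.41 − 142.07 + 180) mod 360) − 180 = 51.52°.
Going east by 51.52° from +142.07° passes through 180° before reaching -166.41°.

Yes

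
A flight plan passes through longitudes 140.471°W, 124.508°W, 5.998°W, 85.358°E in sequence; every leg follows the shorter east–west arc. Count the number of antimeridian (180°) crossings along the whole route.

0

Leg 1: -140.471° → -124.508°, shortest Δλ = 15.963° (east) — does not cross 180°.
Leg 2: -124.508° → -5.998°, shortest Δλ = 118.51° (east) — does not cross 180°.
Leg 3: -5.998° → +85.358°, shortest Δλ = 91.356° (east) — does not cross 180°.
Total crossings: 0.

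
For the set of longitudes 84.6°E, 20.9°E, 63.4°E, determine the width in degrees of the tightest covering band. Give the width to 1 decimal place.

63.7°

Sort the longitudes: +20.9°, +63.4°, +84.6°.
Eastward gaps between consecutive values (wrapping around): 42.5°, 21.2°, 296.3°.
Largest gap = 296.3° ⇒ minimal covering band is its complement: 360° − 296.3° = 63.7°.
Band runs from +20.9° eastward to +84.6°.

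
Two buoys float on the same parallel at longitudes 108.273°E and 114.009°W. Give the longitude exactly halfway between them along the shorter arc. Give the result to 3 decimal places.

Signed shortest Δλ from +108.273° to -114.009° is +137.718°.
Midpoint longitude = +108.273° + (+137.718°)/2 = +108.273° + 68.859° = +177.132°.
(The naïve average (+108.273 + -114.009)/2 = -2.868° is on the wrong side of the globe.)

177.132°E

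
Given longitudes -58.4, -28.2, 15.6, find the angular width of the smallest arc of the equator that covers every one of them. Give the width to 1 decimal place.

Sort the longitudes: -58.4°, -28.2°, +15.6°.
Eastward gaps between consecutive values (wrapping around): 30.2°, 43.8°, 286.0°.
Largest gap = 286.0° ⇒ minimal covering band is its complement: 360° − 286.0° = 74.0°.
Band runs from -58.4° eastward to +15.6°.

74.0°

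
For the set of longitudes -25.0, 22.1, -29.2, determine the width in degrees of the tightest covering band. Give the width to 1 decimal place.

51.3°

Sort the longitudes: -29.2°, -25.0°, +22.1°.
Eastward gaps between consecutive values (wrapping around): 4.2°, 47.1°, 308.7°.
Largest gap = 308.7° ⇒ minimal covering band is its complement: 360° − 308.7° = 51.3°.
Band runs from -29.2° eastward to +22.1°.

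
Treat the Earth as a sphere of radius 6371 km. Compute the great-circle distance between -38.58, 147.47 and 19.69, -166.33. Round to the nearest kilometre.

Δλ = -166.33 − 147.47 = -313.80°; wrapped into (−180°, 180°]: 46.20°.
Δφ = 19.69 − -38.58 = 58.27°.
a = sin²(Δφ/2) + cos φ₁ · cos φ₂ · sin²(Δλ/2) = 0.350337.
c = 2·atan2(√a, √(1−a)) = 1.26681 rad → d = 6371·c ≈ 8070.85 km.

8071 km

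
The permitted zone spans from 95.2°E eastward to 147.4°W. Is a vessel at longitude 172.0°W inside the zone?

Yes

Band width going east from +95.2° to -147.4°: ((-147.4 − 95.2) mod 360) = 117.4°.
Offset of -172.0° east of the west edge: ((-172.0 − 95.2) mod 360) = 92.8°.
92.8° ≤ 117.4° ⇒ inside.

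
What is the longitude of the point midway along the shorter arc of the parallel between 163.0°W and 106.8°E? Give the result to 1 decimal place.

151.9°E

Signed shortest Δλ from -163.0° to +106.8° is -90.2°.
Midpoint longitude = -163.0° + (-90.2°)/2 = -163.0° − 45.1° = -208.1°.
Normalise into (−180°, 180°]: +151.9°.
(The naïve average (-163.0 + +106.8)/2 = -28.1° is on the wrong side of the globe.)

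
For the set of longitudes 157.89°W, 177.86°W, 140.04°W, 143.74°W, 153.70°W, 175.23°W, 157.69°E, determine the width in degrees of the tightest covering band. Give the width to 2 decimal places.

62.27°

Sort the longitudes: -177.86°, -175.23°, -157.89°, -153.70°, -143.74°, -140.04°, +157.69°.
Eastward gaps between consecutive values (wrapping around): 2.63°, 17.34°, 4.19°, 9.96°, 3.70°, 297.73°, 24.45°.
Largest gap = 297.73° ⇒ minimal covering band is its complement: 360° − 297.73° = 62.27°.
Band runs from +157.69° eastward to -140.04°, crossing the antimeridian.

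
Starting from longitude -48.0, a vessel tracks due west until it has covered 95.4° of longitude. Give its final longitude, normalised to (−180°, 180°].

-143.4°

Start at -48.0°; shift −95.4° → -143.4°.
-143.4° already lies in (−180°, 180°].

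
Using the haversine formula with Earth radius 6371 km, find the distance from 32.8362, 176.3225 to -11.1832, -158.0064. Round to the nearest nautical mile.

3025 nmi

Δλ = -158.0064 − 176.3225 = -334.3289°; wrapped into (−180°, 180°]: 25.6711°.
Δφ = -11.1832 − 32.8362 = -44.0194°.
a = sin²(Δφ/2) + cos φ₁ · cos φ₂ · sin²(Δλ/2) = 0.181127.
c = 2·atan2(√a, √(1−a)) = 0.87923 rad → d = 6371·c ≈ 5601.57 km ≈ 3024.60 nmi.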